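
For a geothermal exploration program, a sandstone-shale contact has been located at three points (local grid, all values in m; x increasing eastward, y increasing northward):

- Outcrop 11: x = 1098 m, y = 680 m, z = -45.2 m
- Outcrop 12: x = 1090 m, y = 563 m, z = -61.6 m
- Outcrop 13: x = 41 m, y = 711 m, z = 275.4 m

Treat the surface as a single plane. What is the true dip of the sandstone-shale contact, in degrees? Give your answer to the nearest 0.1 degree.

Let the plane be z = a·x + b·y + c.
Outcrop 12−Outcrop 11: −8a − 117b = −16.4;  Outcrop 13−Outcrop 11: −1057a + 31b = 320.6.
Solving gives a = −0.29860, b = 0.16059.
Gradient magnitude |∇z| = √(a² + b²) = √(0.08916 + 0.02579) = 0.33904.
True dip = arctan(0.33904) = 18.7°, dipping toward ESE (azimuth ≈ 118°).

18.7°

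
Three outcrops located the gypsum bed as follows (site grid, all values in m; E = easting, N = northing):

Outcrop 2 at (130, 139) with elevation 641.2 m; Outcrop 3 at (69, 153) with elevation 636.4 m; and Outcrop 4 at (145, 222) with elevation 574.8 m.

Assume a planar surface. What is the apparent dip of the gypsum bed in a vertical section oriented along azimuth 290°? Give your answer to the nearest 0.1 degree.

Let the plane be z = a·E + b·N + c.
Outcrop 3−Outcrop 2: −61a + 14b = −4.8;  Outcrop 4−Outcrop 2: 15a + 83b = −66.4.
Solving gives a = −0.10074, b = −0.78179.
Unit vector along 290° is (sin 290°, cos 290°) = (-0.9397, 0.3420).
Slope in that direction = a·(-0.9397) + b·(0.3420) = −0.17273.
Apparent dip = arctan|0.17273| = 9.8° (true dip is 38.2°, so apparent ≤ true as expected).

9.8°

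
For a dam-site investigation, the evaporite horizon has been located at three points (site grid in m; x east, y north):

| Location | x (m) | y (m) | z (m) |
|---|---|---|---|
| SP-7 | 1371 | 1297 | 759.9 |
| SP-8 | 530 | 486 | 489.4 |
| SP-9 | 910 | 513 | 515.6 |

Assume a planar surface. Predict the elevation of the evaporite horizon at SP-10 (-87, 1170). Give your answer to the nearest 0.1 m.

652.8 m

Let the plane be z = a·x + b·y + c.
SP-8−SP-7: −841a − 811b = −270.5;  SP-9−SP-7: −461a − 784b = −244.3.
Solving gives a = 0.048848, b = 0.282884.
Then c = 759.9 − a·1371 − b·1297 = 326.03.
At (-87, 1170): z = −4.2 + 331.0 + 326.03 = 652.8 m.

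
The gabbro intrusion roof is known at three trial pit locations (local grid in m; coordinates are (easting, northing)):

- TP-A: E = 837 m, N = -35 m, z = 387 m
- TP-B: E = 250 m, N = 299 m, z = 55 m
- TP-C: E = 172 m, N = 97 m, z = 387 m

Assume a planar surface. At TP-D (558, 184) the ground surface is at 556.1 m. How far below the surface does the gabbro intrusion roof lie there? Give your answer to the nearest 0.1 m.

418.9 m

Let the plane be z = a·E + b·N + c.
TP-B−TP-A: −587a + 334b = −332;  TP-C−TP-A: −665a + 132b = 0.
Solving gives a = −0.30302, b = −1.52656.
Then c = 387 − a·837 − b·-35 = 587.19.
At (558, 184): z_contact = −169.08 − 280.89 + 587.19 = 137.23 m.
Depth below ground = 556.1 − 137.23 = 418.9 m.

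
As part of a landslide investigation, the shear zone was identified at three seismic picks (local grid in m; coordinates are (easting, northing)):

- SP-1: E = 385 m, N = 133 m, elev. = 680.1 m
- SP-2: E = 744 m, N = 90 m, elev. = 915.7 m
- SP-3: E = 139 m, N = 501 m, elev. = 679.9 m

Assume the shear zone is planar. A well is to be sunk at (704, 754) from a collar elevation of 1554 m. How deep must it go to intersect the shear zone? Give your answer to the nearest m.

Let the plane be z = a·E + b·N + c.
SP-2−SP-1: 359a − 43b = 235.6;  SP-3−SP-1: −246a + 368b = −0.2.
Solving gives a = 0.71332, b = 0.47629.
Then c = 680.1 − a·385 − b·133 = 342.13.
At (704, 754): z_contact = 502.2 + 359.1 + 342.13 = 1203.4 m.
Depth below ground = 1554 − 1203.4 = 351 m.

351 m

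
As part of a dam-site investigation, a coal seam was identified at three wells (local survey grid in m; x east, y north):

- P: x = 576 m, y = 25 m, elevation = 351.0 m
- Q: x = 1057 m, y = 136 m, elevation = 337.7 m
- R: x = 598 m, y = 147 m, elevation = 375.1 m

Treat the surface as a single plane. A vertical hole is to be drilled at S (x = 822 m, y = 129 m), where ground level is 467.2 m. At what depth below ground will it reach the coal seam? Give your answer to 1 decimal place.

Let the plane be z = a·x + b·y + c.
Q−P: 481a + 111b = −13.3;  R−P: 22a + 122b = 24.1.
Solving gives a = −0.076417, b = 0.211321.
Then c = 351 − a·576 − b·25 = 389.73.
At (822, 129): z_contact = −62.81 + 27.26 + 389.73 = 354.18 m.
Depth below ground = 467.2 − 354.18 = 113.0 m.

113.0 m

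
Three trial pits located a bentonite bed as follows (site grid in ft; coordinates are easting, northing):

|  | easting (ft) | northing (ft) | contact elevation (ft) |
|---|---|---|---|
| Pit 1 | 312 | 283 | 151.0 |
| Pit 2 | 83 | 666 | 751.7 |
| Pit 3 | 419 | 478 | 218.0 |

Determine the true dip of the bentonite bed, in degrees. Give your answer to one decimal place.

54.8°

Two edge vectors: Pit 1→Pit 2 = (-229, 383, 600.7), Pit 1→Pit 3 = (107, 195, 67).
Normal n = (Pit 1→Pit 2) × (Pit 1→Pit 3) = (-91475.5, 79617.9, -85636).
So ∂z/∂easting = −n_x/n_z = −1.06819 and ∂z/∂northing = −n_y/n_z = 0.92972.
Gradient magnitude |∇z| = √(a² + b²) = √(1.14103 + 0.86439) = 1.41613.
True dip = arctan(1.41613) = 54.8°, dipping toward SE (azimuth ≈ 131°).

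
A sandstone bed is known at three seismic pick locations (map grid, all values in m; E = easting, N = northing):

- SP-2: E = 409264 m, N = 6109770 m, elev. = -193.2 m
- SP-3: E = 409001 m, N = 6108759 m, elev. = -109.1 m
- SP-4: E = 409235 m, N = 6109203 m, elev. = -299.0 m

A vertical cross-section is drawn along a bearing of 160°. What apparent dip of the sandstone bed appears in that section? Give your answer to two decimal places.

Let the plane be z = a·E + b·N + c.
SP-3−SP-2: −263a − 1011b = 84.1;  SP-4−SP-2: −29a − 567b = −105.8.
Solving gives a = −1.29087, b = 0.25262.
Unit vector along 160° is (sin 160°, cos 160°) = (0.3420, -0.9397).
Slope in that direction = a·(0.3420) + b·(-0.9397) = −0.67889.
Apparent dip = arctan|0.67889| = 34.17° (true dip is 52.8°, so apparent ≤ true as expected).

34.17°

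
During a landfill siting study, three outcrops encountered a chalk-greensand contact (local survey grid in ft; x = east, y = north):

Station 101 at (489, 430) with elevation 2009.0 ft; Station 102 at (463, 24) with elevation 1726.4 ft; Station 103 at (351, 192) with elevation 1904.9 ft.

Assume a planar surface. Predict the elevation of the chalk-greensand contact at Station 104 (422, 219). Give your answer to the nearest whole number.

1889 ft

Two edge vectors: Station 101→Station 102 = (-26, -406, -282.6), Station 101→Station 103 = (-138, -238, -104.1).
Normal n = (Station 101→Station 102) × (Station 101→Station 103) = (-24994.2, 36292.2, -49840).
So ∂z/∂x = −n_x/n_z = −0.50149 and ∂z/∂y = −n_y/n_z = 0.72817.
Intercept c from Station 101: 2009 + 245.23 − 313.11 = 1941.11.
At (422, 219): z = −211.6 + 159.5 + 1941.11 = 1889.0 ft.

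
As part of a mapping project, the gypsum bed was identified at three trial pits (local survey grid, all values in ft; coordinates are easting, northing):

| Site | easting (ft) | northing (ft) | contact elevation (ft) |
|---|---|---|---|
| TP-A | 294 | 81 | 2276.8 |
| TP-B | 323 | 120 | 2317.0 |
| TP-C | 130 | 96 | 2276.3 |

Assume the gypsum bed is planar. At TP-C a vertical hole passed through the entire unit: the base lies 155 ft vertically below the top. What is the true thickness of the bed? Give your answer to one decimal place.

111.4 ft

Two edge vectors: TP-A→TP-B = (29, 39, 40.2), TP-A→TP-C = (-164, 15, -0.5).
Normal n = (TP-A→TP-B) × (TP-A→TP-C) = (-622.5, -6578.3, 6831).
So ∂z/∂easting = −n_x/n_z = 0.09113 and ∂z/∂northing = −n_y/n_z = 0.96301.
|∇z| = √(a²+b²) = 0.96731, so dip δ = arctan(0.96731) = 44.05°.
True thickness = vertical thickness × cos δ = 155 × cos 44.05° = 111.4 ft.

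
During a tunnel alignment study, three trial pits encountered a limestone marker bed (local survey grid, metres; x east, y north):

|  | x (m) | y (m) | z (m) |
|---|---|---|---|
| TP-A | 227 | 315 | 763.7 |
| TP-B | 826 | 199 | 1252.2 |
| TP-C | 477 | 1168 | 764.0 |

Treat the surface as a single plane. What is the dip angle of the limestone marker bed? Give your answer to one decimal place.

38.8°

Two edge vectors: TP-A→TP-B = (599, -116, 488.5), TP-A→TP-C = (250, 853, 0.3).
Normal n = (TP-A→TP-B) × (TP-A→TP-C) = (-416725.3, 121945.3, 539947).
So ∂z/∂x = −n_x/n_z = 0.77179 and ∂z/∂y = −n_y/n_z = −0.22585.
Gradient magnitude |∇z| = √(a² + b²) = √(0.59566 + 0.05101) = 0.80416.
True dip = arctan(0.80416) = 38.8°, dipping toward WNW (azimuth ≈ 286°).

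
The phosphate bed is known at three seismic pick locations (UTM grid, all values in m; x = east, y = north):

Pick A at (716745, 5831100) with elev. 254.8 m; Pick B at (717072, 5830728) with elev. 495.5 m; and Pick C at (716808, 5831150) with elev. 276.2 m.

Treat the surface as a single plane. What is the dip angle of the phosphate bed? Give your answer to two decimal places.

28.50°

Let the plane be z = a·x + b·y + c.
Pick B−Pick A: 327a − 372b = 240.7;  Pick C−Pick A: 63a + 50b = 21.4.
Solving gives a = 0.50258, b = −0.20526.
Gradient magnitude |∇z| = √(a² + b²) = √(0.25259 + 0.04213) = 0.54288.
True dip = arctan(0.54288) = 28.50°, dipping toward WNW (azimuth ≈ 292°).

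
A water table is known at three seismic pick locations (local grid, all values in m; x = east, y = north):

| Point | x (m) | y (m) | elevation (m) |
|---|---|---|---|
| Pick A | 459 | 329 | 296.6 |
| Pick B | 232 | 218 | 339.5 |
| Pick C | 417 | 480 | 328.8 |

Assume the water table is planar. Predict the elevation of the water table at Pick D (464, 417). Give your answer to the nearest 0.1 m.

Two edge vectors: Pick A→Pick B = (-227, -111, 42.9), Pick A→Pick C = (-42, 151, 32.2).
Normal n = (Pick A→Pick B) × (Pick A→Pick C) = (-10052.1, 5507.6, -38939).
So ∂z/∂x = −n_x/n_z = −0.25815 and ∂z/∂y = −n_y/n_z = 0.14144.
Intercept c from Pick A: 296.6 + 118.49 − 46.53 = 368.56.
At (464, 417): z = −119.8 + 59.0 + 368.56 = 307.8 m.

307.8 m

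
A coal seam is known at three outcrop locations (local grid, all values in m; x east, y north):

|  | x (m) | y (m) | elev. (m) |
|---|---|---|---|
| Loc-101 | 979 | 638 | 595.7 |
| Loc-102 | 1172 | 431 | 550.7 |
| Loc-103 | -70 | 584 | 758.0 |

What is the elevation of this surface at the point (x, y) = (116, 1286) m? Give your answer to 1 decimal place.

Two edge vectors: Loc-101→Loc-102 = (193, -207, -45), Loc-101→Loc-103 = (-1049, -54, 162.3).
Normal n = (Loc-101→Loc-102) × (Loc-101→Loc-103) = (-36026.1, 15881.1, -227565).
So ∂z/∂x = −n_x/n_z = −0.158311 and ∂z/∂y = −n_y/n_z = 0.069787.
Intercept c from Loc-101: 595.7 + 154.99 − 44.52 = 706.16.
At (116, 1286): z = −18.4 + 89.7 + 706.16 = 777.5 m.

777.5 m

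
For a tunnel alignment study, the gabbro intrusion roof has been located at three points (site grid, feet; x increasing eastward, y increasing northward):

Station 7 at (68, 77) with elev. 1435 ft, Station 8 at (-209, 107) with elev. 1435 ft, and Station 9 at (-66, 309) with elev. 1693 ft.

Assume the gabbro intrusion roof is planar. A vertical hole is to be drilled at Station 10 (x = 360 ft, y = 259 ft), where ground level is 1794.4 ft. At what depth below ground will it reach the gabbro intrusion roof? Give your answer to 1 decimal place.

106.0 ft

Let the plane be z = a·x + b·y + c.
Station 8−Station 7: −277a + 30b = 0;  Station 9−Station 7: −134a + 232b = 258.
Solving gives a = 0.12848, b = 1.18628.
Then c = 1435 − a·68 − b·77 = 1334.92.
At (360, 259): z_contact = 46.25 + 307.25 + 1334.92 = 1688.42 ft.
Depth below ground = 1794.4 − 1688.42 = 106.0 ft.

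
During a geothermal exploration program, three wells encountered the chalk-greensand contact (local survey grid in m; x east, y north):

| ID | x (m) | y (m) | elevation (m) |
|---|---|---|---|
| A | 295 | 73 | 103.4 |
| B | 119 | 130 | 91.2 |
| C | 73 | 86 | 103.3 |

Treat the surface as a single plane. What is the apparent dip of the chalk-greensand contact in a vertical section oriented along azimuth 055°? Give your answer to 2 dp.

Two edge vectors: A→B = (-176, 57, -12.2), A→C = (-222, 13, -0.1).
Normal n = (A→B) × (A→C) = (152.9, 2690.8, 10366).
So ∂z/∂x = −n_x/n_z = −0.01475 and ∂z/∂y = −n_y/n_z = −0.25958.
Unit vector along 055° is (sin 55°, cos 55°) = (0.8192, 0.5736).
Slope in that direction = a·(0.8192) + b·(0.5736) = −0.16097.
Apparent dip = arctan|0.16097| = 9.14° (true dip is 14.6°, so apparent ≤ true as expected).

9.14°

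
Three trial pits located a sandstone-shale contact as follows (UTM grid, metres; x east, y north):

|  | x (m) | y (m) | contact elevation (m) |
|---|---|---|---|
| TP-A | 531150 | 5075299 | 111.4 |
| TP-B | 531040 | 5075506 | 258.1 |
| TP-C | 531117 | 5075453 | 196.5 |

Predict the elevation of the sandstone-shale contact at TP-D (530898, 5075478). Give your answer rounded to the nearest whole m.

315 m

Two edge vectors: TP-A→TP-B = (-110, 207, 146.7), TP-A→TP-C = (-33, 154, 85.1).
Normal n = (TP-A→TP-B) × (TP-A→TP-C) = (-4976.1, 4519.9, -10109).
So ∂z/∂x = −n_x/n_z = −0.49224453 and ∂z/∂y = −n_y/n_z = 0.44711643.
Intercept c from TP-A: 111.4 + 261455.68 − 2269249.57 = −2007682.49.
At (530898, 5075478): z = −261331.6 + 2269329.6 − 2007682.49 = 315.5 m.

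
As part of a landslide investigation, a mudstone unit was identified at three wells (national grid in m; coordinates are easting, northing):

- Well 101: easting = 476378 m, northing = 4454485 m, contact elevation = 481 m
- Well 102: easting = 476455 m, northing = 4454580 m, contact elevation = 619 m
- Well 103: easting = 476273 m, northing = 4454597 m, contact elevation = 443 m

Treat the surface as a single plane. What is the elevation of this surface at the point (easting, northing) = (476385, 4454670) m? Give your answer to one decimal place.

603.2 m

Let the plane be z = a·easting + b·northing + c.
Well 102−Well 101: 77a + 95b = 138;  Well 103−Well 101: −105a + 112b = −38.
Solving gives a = 1.025108877, b = 0.621753858.
Then c = 481 − a·476378 − b·4454485 = −3257451.55.
At (476385, 4454670): z = 488346.5 + 2769708.3 − 3257451.55 = 603.2 m.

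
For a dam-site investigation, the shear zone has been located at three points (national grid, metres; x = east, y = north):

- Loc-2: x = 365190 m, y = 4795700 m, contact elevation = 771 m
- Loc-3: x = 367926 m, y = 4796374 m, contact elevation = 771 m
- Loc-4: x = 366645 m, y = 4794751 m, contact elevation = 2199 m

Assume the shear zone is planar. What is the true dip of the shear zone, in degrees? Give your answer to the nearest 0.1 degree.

48.4°

Let the plane be z = a·x + b·y + c.
Loc-3−Loc-2: 2736a + 674b = 0;  Loc-4−Loc-2: 1455a − 949b = 1428.
Solving gives a = 0.26906, b = −1.09222.
Gradient magnitude |∇z| = √(a² + b²) = √(0.07239 + 1.19294) = 1.12487.
True dip = arctan(1.12487) = 48.4°, dipping toward NNW (azimuth ≈ 346°).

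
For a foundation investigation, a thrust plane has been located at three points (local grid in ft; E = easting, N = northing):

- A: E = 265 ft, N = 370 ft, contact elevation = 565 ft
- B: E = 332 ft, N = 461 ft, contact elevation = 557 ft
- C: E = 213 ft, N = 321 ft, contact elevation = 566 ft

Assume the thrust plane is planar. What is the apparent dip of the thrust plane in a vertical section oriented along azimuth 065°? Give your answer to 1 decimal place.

Two edge vectors: A→B = (67, 91, -8), A→C = (-52, -49, 1).
Normal n = (A→B) × (A→C) = (-301, 349, 1449).
So ∂z/∂E = −n_x/n_z = 0.20773 and ∂z/∂N = −n_y/n_z = −0.24086.
Unit vector along 065° is (sin 65°, cos 65°) = (0.9063, 0.4226).
Slope in that direction = a·(0.9063) + b·(0.4226) = 0.08648.
Apparent dip = arctan|0.08648| = 4.9° (true dip is 17.6°, so apparent ≤ true as expected).

4.9°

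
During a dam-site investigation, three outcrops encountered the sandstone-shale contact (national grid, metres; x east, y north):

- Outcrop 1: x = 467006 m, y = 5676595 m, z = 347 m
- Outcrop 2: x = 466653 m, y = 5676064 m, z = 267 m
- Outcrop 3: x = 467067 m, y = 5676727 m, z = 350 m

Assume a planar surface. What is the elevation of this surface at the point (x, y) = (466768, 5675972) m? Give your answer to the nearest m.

Two edge vectors: Outcrop 1→Outcrop 2 = (-353, -531, -80), Outcrop 1→Outcrop 3 = (61, 132, 3).
Normal n = (Outcrop 1→Outcrop 2) × (Outcrop 1→Outcrop 3) = (8967, -3821, -14205).
So ∂z/∂x = −n_x/n_z = 0.63125660 and ∂z/∂y = −n_y/n_z = −0.26898979.
Intercept c from Outcrop 1: 347 − 294800.62 + 1526946.11 = 1232492.49.
At (466768, 5675972): z = 294650.4 − 1526778.5 + 1232492.49 = 364.3 m.

364 m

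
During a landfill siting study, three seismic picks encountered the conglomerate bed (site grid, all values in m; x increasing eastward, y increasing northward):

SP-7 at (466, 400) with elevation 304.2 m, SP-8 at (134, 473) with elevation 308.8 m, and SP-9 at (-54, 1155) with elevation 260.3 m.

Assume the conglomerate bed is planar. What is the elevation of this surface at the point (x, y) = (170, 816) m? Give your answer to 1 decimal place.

280.3 m

Two edge vectors: SP-7→SP-8 = (-332, 73, 4.6), SP-7→SP-9 = (-520, 755, -43.9).
Normal n = (SP-7→SP-8) × (SP-7→SP-9) = (-6677.7, -16966.8, -212700).
So ∂z/∂x = −n_x/n_z = −0.031395 and ∂z/∂y = −n_y/n_z = −0.079769.
Intercept c from SP-7: 304.2 + 14.63 + 31.91 = 350.74.
At (170, 816): z = −5.3 − 65.1 + 350.74 = 280.3 m.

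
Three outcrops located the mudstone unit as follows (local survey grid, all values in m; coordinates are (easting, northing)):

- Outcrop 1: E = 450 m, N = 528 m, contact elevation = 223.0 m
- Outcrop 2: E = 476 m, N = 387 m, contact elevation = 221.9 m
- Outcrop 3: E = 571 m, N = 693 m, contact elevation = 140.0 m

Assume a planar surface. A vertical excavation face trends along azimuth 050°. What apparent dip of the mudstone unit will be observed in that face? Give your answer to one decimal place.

Two edge vectors: Outcrop 1→Outcrop 2 = (26, -141, -1.1), Outcrop 1→Outcrop 3 = (121, 165, -83).
Normal n = (Outcrop 1→Outcrop 2) × (Outcrop 1→Outcrop 3) = (11884.5, 2024.9, 21351).
So ∂z/∂E = −n_x/n_z = −0.55662 and ∂z/∂N = −n_y/n_z = −0.09484.
Unit vector along 050° is (sin 50°, cos 50°) = (0.7660, 0.6428).
Slope in that direction = a·(0.7660) + b·(0.6428) = −0.48736.
Apparent dip = arctan|0.48736| = 26.0° (true dip is 29.5°, so apparent ≤ true as expected).

26.0°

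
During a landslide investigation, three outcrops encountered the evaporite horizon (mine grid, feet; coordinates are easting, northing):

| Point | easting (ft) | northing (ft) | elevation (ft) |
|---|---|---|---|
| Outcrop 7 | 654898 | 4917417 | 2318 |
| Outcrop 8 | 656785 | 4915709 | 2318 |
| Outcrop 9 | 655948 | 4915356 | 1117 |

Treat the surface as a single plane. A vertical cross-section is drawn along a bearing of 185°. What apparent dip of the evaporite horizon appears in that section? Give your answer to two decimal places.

Let the plane be z = a·easting + b·northing + c.
Outcrop 8−Outcrop 7: 1887a − 1708b = 0;  Outcrop 9−Outcrop 7: 1050a − 2061b = −1201.
Solving gives a = 0.97881, b = 1.08139.
Unit vector along 185° is (sin 185°, cos 185°) = (-0.0872, -0.9962).
Slope in that direction = a·(-0.0872) + b·(-0.9962) = −1.16259.
Apparent dip = arctan|1.16259| = 49.30° (true dip is 55.6°, so apparent ≤ true as expected).

49.30°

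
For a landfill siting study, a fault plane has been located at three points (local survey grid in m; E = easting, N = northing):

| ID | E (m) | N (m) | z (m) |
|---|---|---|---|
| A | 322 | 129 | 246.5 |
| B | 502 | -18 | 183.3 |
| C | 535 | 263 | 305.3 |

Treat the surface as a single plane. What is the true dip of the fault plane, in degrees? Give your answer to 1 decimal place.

23.5°

Let the plane be z = a·E + b·N + c.
B−A: 180a − 147b = −63.2;  C−A: 213a + 134b = 58.8.
Solving gives a = 0.00315, b = 0.43379.
Gradient magnitude |∇z| = √(a² + b²) = √(0.00001 + 0.18818) = 0.43380.
True dip = arctan(0.43380) = 23.5°, dipping toward S (azimuth ≈ 180°).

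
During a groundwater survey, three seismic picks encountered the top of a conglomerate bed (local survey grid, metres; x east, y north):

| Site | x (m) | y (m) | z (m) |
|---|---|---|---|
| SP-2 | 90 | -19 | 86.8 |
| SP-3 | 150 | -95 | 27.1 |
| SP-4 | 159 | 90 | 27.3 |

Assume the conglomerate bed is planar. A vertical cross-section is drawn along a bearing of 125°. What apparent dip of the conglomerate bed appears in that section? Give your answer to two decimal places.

38.43°

Two edge vectors: SP-2→SP-3 = (60, -76, -59.7), SP-2→SP-4 = (69, 109, -59.5).
Normal n = (SP-2→SP-3) × (SP-2→SP-4) = (11029.3, -549.3, 11784).
So ∂z/∂x = −n_x/n_z = −0.93596 and ∂z/∂y = −n_y/n_z = 0.04661.
Unit vector along 125° is (sin 125°, cos 125°) = (0.8192, -0.5736).
Slope in that direction = a·(0.8192) + b·(-0.5736) = −0.79343.
Apparent dip = arctan|0.79343| = 38.43° (true dip is 43.1°, so apparent ≤ true as expected).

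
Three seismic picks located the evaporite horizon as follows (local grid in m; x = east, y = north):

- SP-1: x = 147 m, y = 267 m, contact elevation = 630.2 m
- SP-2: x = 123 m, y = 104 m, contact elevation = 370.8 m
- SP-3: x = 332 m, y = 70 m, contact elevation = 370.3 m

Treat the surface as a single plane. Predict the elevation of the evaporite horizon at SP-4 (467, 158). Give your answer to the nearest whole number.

Let the plane be z = a·x + b·y + c.
SP-2−SP-1: −24a − 163b = −259.4;  SP-3−SP-1: 185a − 197b = −259.9.
Solving gives a = 0.25050, b = 1.55453.
Then c = 630.2 − a·147 − b·267 = 178.32.
At (467, 158): z = 117.0 + 245.6 + 178.32 = 540.9 m.

541 m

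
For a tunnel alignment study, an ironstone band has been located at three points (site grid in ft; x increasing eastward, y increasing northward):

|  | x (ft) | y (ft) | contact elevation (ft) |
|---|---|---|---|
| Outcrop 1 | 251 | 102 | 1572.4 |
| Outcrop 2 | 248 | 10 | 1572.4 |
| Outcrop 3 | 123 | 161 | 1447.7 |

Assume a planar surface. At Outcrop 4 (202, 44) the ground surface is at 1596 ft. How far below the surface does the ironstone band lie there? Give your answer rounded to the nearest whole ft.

69 ft

Two edge vectors: Outcrop 1→Outcrop 2 = (-3, -92, 0), Outcrop 1→Outcrop 3 = (-128, 59, -124.7).
Normal n = (Outcrop 1→Outcrop 2) × (Outcrop 1→Outcrop 3) = (11472.4, -374.1, -11953).
So ∂z/∂x = −n_x/n_z = 0.95979 and ∂z/∂y = −n_y/n_z = −0.03130.
Intercept c from Outcrop 1: 1572.4 − 240.91 + 3.19 = 1334.68.
At (202, 44): z_contact = 193.9 − 1.4 + 1334.68 = 1527.2 ft.
Depth below ground = 1596 − 1527.2 = 69 ft.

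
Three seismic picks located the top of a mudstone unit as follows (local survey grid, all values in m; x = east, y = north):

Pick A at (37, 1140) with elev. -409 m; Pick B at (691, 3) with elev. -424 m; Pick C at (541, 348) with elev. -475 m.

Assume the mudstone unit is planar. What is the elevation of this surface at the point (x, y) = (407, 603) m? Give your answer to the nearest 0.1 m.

-486.2 m

Two edge vectors: Pick A→Pick B = (654, -1137, -15), Pick A→Pick C = (504, -792, -66).
Normal n = (Pick A→Pick B) × (Pick A→Pick C) = (63162, 35604, 55080).
So ∂z/∂x = −n_x/n_z = −1.146732 and ∂z/∂y = −n_y/n_z = −0.646405.
Intercept c from Pick A: -409 + 42.43 + 736.90 = 370.33.
At (407, 603): z = −466.7 − 389.8 + 370.33 = -486.2 m.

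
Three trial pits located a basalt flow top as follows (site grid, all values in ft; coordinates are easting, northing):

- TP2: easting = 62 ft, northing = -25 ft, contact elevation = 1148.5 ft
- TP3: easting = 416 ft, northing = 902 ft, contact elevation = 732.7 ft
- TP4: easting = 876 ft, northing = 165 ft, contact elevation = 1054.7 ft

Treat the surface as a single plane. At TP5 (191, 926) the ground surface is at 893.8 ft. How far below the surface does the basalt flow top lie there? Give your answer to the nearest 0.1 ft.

Let the plane be z = a·easting + b·northing + c.
TP3−TP2: 354a + 927b = −415.8;  TP4−TP2: 814a + 190b = −93.8.
Solving gives a = −0.01157, b = −0.44413.
Then c = 1148.5 − a·62 − b·-25 = 1138.11.
At (191, 926): z_contact = −2.21 − 411.26 + 1138.11 = 724.64 ft.
Depth below ground = 893.8 − 724.64 = 169.2 ft.

169.2 ft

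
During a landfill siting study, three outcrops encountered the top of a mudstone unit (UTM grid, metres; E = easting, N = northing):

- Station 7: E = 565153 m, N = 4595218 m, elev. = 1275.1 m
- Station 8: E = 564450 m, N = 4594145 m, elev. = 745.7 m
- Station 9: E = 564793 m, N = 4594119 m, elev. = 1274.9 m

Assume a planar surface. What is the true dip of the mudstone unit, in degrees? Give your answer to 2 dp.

57.74°

Let the plane be z = a·E + b·N + c.
Station 8−Station 7: −703a − 1073b = −529.4;  Station 9−Station 7: −360a − 1099b = −0.2.
Solving gives a = 1.50549, b = −0.49297.
Gradient magnitude |∇z| = √(a² + b²) = √(2.26650 + 0.24302) = 1.58415.
True dip = arctan(1.58415) = 57.74°, dipping toward WNW (azimuth ≈ 288°).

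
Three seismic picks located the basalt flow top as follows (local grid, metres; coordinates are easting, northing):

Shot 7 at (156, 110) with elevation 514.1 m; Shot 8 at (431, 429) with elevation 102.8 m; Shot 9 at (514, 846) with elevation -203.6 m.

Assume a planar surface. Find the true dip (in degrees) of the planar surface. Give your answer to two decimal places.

Let the plane be z = a·easting + b·northing + c.
Shot 8−Shot 7: 275a + 319b = −411.3;  Shot 9−Shot 7: 358a + 736b = −717.7.
Solving gives a = −0.83642, b = −0.56829.
Gradient magnitude |∇z| = √(a² + b²) = √(0.69960 + 0.32295) = 1.01121.
True dip = arctan(1.01121) = 45.32°, dipping toward NE (azimuth ≈ 056°).

45.32°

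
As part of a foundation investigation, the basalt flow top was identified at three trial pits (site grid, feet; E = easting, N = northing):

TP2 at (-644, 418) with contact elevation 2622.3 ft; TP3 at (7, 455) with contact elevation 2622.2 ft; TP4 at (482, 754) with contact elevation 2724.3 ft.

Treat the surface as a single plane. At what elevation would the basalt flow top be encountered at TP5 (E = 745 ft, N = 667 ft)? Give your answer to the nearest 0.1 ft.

Let the plane be z = a·E + b·N + c.
TP3−TP2: 651a + 37b = −0.1;  TP4−TP2: 1126a + 336b = 102.
Solving gives a = −0.02150, b = 0.37563.
Then c = 2622.3 − a·-644 − b·418 = 2451.44.
At (745, 667): z = −16.0 + 250.5 + 2451.44 = 2686.0 ft.

2686.0 ft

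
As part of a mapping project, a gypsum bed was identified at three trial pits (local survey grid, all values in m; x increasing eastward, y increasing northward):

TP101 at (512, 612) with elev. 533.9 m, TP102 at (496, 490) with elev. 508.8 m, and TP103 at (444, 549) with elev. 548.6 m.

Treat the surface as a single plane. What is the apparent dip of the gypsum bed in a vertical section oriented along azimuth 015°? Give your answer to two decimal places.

Let the plane be z = a·x + b·y + c.
TP102−TP101: −16a − 122b = −25.1;  TP103−TP101: −68a − 63b = 14.7.
Solving gives a = −0.46305, b = 0.26647.
Unit vector along 015° is (sin 15°, cos 15°) = (0.2588, 0.9659).
Slope in that direction = a·(0.2588) + b·(0.9659) = 0.13754.
Apparent dip = arctan|0.13754| = 7.83° (true dip is 28.1°, so apparent ≤ true as expected).

7.83°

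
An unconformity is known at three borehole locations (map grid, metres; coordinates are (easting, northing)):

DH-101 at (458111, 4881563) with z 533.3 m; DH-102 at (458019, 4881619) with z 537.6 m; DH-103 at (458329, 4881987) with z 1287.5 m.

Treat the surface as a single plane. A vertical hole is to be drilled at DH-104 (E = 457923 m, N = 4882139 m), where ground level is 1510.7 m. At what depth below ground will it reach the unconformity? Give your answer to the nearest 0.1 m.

Two edge vectors: DH-101→DH-102 = (-92, 56, 4.3), DH-101→DH-103 = (218, 424, 754.2).
Normal n = (DH-101→DH-102) × (DH-101→DH-103) = (40412, 70323.8, -51216).
So ∂z/∂E = −n_x/n_z = 0.789050297 and ∂z/∂N = −n_y/n_z = 1.373082630.
Intercept c from DH-101: 533.3 − 361472.62 − 6702789.36 = −7063728.69.
At (457923, 4882139): z_contact = 361324.28 + 6703580.26 − 7063728.69 = 1175.85 m.
Depth below ground = 1510.7 − 1175.85 = 334.8 m.

334.8 m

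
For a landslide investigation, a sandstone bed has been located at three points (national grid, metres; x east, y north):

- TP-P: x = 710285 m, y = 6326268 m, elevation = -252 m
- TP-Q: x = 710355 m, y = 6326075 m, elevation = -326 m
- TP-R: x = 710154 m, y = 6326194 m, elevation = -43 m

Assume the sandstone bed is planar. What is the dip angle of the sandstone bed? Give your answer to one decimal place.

56.5°

Two edge vectors: TP-P→TP-Q = (70, -193, -74), TP-P→TP-R = (-131, -74, 209).
Normal n = (TP-P→TP-Q) × (TP-P→TP-R) = (-45813, -4936, -30463).
So ∂z/∂x = −n_x/n_z = −1.50389 and ∂z/∂y = −n_y/n_z = −0.16203.
Gradient magnitude |∇z| = √(a² + b²) = √(2.26169 + 0.02625) = 1.51259.
True dip = arctan(1.51259) = 56.5°, dipping toward E (azimuth ≈ 084°).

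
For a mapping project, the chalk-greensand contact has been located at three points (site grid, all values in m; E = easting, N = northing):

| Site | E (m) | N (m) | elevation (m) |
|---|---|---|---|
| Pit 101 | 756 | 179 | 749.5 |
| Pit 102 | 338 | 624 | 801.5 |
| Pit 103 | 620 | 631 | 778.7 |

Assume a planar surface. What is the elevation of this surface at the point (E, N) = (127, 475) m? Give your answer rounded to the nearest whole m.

813 m

Let the plane be z = a·E + b·N + c.
Pit 102−Pit 101: −418a + 445b = 52;  Pit 103−Pit 101: −136a + 452b = 29.2.
Solving gives a = −0.08184, b = 0.03998.
Then c = 749.5 − a·756 − b·179 = 804.22.
At (127, 475): z = −10.4 + 19.0 + 804.22 = 812.8 m.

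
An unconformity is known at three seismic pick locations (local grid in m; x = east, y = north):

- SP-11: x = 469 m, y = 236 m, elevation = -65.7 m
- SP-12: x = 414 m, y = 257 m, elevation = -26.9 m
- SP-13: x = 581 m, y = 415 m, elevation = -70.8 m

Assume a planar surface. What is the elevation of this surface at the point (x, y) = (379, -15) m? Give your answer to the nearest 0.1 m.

-97.3 m

Let the plane be z = a·x + b·y + c.
SP-12−SP-11: −55a + 21b = 38.8;  SP-13−SP-11: 112a + 179b = −5.1.
Solving gives a = −0.57820, b = 0.33329.
Then c = -65.7 − a·469 − b·236 = 126.82.
At (379, -15): z = −219.1 − 5.0 + 126.82 = -97.3 m.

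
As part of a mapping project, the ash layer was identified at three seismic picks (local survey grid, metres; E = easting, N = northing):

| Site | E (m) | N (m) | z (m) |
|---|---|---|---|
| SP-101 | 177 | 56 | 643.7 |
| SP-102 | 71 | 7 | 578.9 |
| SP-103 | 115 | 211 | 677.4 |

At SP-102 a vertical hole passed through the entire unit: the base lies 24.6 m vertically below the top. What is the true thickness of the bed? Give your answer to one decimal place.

21.3 m

Two edge vectors: SP-101→SP-102 = (-106, -49, -64.8), SP-101→SP-103 = (-62, 155, 33.7).
Normal n = (SP-101→SP-102) × (SP-101→SP-103) = (8392.7, 7589.8, -19468).
So ∂z/∂E = −n_x/n_z = 0.43110 and ∂z/∂N = −n_y/n_z = 0.38986.
|∇z| = √(a²+b²) = 0.58124, so dip δ = arctan(0.58124) = 30.17°.
True thickness = vertical thickness × cos δ = 24.6 × cos 30.17° = 21.3 m.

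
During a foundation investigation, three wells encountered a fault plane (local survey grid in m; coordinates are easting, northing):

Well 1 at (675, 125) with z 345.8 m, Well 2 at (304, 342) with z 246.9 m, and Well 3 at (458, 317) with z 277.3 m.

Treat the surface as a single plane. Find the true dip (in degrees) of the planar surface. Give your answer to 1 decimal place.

13.3°

Let the plane be z = a·easting + b·northing + c.
Well 2−Well 1: −371a + 217b = −98.9;  Well 3−Well 1: −217a + 192b = −68.5.
Solving gives a = 0.17083, b = −0.16370.
Gradient magnitude |∇z| = √(a² + b²) = √(0.02918 + 0.02680) = 0.23660.
True dip = arctan(0.23660) = 13.3°, dipping toward NW (azimuth ≈ 314°).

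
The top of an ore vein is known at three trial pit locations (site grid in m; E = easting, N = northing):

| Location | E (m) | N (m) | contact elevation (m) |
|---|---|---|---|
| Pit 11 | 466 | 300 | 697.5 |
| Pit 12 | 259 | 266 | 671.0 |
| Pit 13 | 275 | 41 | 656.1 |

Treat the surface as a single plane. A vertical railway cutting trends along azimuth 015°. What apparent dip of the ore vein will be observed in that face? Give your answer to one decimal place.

5.8°

Let the plane be z = a·E + b·N + c.
Pit 12−Pit 11: −207a − 34b = −26.5;  Pit 13−Pit 11: −191a − 259b = −41.4.
Solving gives a = 0.11579, b = 0.07446.
Unit vector along 015° is (sin 15°, cos 15°) = (0.2588, 0.9659).
Slope in that direction = a·(0.2588) + b·(0.9659) = 0.10189.
Apparent dip = arctan|0.10189| = 5.8° (true dip is 7.8°, so apparent ≤ true as expected).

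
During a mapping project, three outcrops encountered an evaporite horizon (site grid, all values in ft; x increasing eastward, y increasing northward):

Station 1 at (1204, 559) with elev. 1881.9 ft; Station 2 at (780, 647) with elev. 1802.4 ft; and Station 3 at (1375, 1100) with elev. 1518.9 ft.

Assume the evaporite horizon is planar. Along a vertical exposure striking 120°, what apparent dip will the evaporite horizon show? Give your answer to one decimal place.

20.9°

Two edge vectors: Station 1→Station 2 = (-424, 88, -79.5), Station 1→Station 3 = (171, 541, -363).
Normal n = (Station 1→Station 2) × (Station 1→Station 3) = (11065.5, -167506.5, -244432).
So ∂z/∂x = −n_x/n_z = 0.04527 and ∂z/∂y = −n_y/n_z = −0.68529.
Unit vector along 120° is (sin 120°, cos 120°) = (0.8660, -0.5000).
Slope in that direction = a·(0.8660) + b·(-0.5000) = 0.38185.
Apparent dip = arctan|0.38185| = 20.9° (true dip is 34.5°, so apparent ≤ true as expected).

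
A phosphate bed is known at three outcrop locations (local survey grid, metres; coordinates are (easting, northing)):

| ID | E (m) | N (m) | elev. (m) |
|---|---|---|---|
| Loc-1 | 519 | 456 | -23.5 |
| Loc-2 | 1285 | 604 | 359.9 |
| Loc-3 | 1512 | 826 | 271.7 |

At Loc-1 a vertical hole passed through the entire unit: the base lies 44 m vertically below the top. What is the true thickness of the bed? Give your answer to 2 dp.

Let the plane be z = a·E + b·N + c.
Loc-2−Loc-1: 766a + 148b = 383.4;  Loc-3−Loc-1: 993a + 370b = 295.2.
Solving gives a = 0.71941, b = −1.13291.
|∇z| = √(a²+b²) = 1.34203, so dip δ = arctan(1.34203) = 53.31°.
True thickness = vertical thickness × cos δ = 44 × cos 53.31° = 26.29 m.

26.29 m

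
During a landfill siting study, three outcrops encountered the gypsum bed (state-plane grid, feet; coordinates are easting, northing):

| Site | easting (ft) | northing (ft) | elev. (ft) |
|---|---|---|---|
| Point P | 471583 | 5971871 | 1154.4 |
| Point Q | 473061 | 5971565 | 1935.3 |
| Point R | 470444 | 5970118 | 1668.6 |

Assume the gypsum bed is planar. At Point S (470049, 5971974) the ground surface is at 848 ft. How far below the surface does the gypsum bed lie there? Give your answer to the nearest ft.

384 ft

Let the plane be z = a·easting + b·northing + c.
Point Q−Point P: 1478a − 306b = 780.9;  Point R−Point P: −1139a − 1753b = 514.2.
Solving gives a = 0.41217407, b = −0.56113307.
Then c = 1154.4 − a·471583 − b·5971871 = 3157794.42.
At (470049, 5971974): z_contact = 193742.0 − 3351072.1 + 3157794.42 = 464.3 ft.
Depth below ground = 848 − 464.3 = 384 ft.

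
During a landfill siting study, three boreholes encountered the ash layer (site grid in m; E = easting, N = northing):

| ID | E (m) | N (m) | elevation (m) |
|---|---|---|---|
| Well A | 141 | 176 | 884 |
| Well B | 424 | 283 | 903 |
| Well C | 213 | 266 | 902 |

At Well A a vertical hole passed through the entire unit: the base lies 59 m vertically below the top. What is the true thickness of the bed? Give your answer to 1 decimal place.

Let the plane be z = a·E + b·N + c.
Well B−Well A: 283a + 107b = 19;  Well C−Well A: 72a + 90b = 18.
Solving gives a = −0.01216, b = 0.20973.
|∇z| = √(a²+b²) = 0.21008, so dip δ = arctan(0.21008) = 11.86°.
True thickness = vertical thickness × cos δ = 59 × cos 11.86° = 57.7 m.

57.7 m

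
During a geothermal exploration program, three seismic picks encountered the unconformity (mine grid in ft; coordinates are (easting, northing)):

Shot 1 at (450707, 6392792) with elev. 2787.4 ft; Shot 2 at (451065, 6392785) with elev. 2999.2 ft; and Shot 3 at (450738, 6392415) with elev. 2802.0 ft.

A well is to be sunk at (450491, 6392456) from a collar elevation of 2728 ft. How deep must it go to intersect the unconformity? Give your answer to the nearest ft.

Two edge vectors: Shot 1→Shot 2 = (358, -7, 211.8), Shot 1→Shot 3 = (31, -377, 14.6).
Normal n = (Shot 1→Shot 2) × (Shot 1→Shot 3) = (79746.4, 1339, -134749).
So ∂z/∂E = −n_x/n_z = 0.59181441 and ∂z/∂N = −n_y/n_z = 0.00993699.
Intercept c from Shot 1: 2787.4 − 266734.90 − 63525.14 = −327472.63.
At (450491, 6392456): z_contact = 266607.1 + 63521.8 − 327472.63 = 2656.2 ft.
Depth below ground = 2728 − 2656.2 = 72 ft.

72 ft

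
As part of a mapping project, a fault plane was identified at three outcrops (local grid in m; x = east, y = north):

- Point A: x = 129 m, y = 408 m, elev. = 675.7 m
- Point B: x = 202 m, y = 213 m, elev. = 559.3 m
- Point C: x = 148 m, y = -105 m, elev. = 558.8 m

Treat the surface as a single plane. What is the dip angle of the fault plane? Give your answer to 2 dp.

Two edge vectors: Point A→Point B = (73, -195, -116.4), Point A→Point C = (19, -513, -116.9).
Normal n = (Point A→Point B) × (Point A→Point C) = (-36917.7, 6322.1, -33744).
So ∂z/∂x = −n_x/n_z = −1.09405 and ∂z/∂y = −n_y/n_z = 0.18735.
Gradient magnitude |∇z| = √(a² + b²) = √(1.19695 + 0.03510) = 1.10998.
True dip = arctan(1.10998) = 47.98°, dipping toward E (azimuth ≈ 100°).

47.98°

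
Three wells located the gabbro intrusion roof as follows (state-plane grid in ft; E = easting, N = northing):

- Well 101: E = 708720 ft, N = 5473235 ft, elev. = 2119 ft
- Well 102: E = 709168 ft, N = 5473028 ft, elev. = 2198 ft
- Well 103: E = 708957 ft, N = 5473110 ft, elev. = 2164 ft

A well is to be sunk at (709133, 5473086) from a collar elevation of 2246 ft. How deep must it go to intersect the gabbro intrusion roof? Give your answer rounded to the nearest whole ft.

63 ft

Two edge vectors: Well 101→Well 102 = (448, -207, 79), Well 101→Well 103 = (237, -125, 45).
Normal n = (Well 101→Well 102) × (Well 101→Well 103) = (560, -1437, -6941).
So ∂z/∂E = −n_x/n_z = 0.08068002 and ∂z/∂N = −n_y/n_z = −0.20703069.
Intercept c from Well 101: 2119 − 57179.54 + 1133127.60 = 1078067.06.
At (709133, 5473086): z_contact = 57212.9 − 1133096.8 + 1078067.06 = 2183.2 ft.
Depth below ground = 2246 − 2183.2 = 63 ft.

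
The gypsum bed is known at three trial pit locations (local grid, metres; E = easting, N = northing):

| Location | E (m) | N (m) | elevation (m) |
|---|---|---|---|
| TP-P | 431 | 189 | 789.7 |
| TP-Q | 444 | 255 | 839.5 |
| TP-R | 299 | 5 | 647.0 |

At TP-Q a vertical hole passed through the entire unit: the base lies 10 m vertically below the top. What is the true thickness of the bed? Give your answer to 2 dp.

Two edge vectors: TP-P→TP-Q = (13, 66, 49.8), TP-P→TP-R = (-132, -184, -142.7).
Normal n = (TP-P→TP-Q) × (TP-P→TP-R) = (-255, -4718.5, 6320).
So ∂z/∂E = −n_x/n_z = 0.04035 and ∂z/∂N = −n_y/n_z = 0.74660.
|∇z| = √(a²+b²) = 0.74769, so dip δ = arctan(0.74769) = 36.79°.
True thickness = vertical thickness × cos δ = 10 × cos 36.79° = 8.01 m.

8.01 m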